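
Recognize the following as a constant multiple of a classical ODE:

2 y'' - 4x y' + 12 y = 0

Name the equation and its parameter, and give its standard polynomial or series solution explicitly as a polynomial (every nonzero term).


All three coefficients share the factor 2; dividing through by 2 gives  y'' - 2x y' + 6 y = 0.
This matches the Hermite equation y'' - 2x y' + 2n y = 0 with 2n = 6, so n = 3; the polynomial solution is H_3(x).
With y = sum_k a_k x^k, matching x^k gives (k+2)(k+1) a_{k+2} = 2(k - n) a_k = 2(k - 3) a_k. The right side vanishes at k = 3, so the series with the parity of 3 terminates at degree 3.
Standard normalization: leading coefficient of H_n is 2^n, so a_3 = 2^3 = 8. Work downward with a_k = (k+1)(k+2) a_{k+2} / (2(k - n)):
  a_1 = (2)(3)(8) / (2(1 - 3)) = 48/(-4) = -12
Hence H_3(x) = 8 x^3 - 12 x.

H_3(x); series = 8 x^3 - 12 x


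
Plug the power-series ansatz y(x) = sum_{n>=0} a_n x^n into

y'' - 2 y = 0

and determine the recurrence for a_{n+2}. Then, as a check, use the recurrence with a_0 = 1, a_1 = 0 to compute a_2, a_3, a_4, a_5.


Substitute y = sum_n a_n x^n into y'' + (const) y = 0.
y''(x) = sum_{n>=0} (n+2)(n+1) a_{n+2} x^n.
The ODE becomes sum_n [(n+2)(n+1) a_{n+2} - 2 a_n] x^n = 0.
Setting each coefficient to zero gives the recurrence:
  (n+2)(n+1) a_{n+2} - 2 a_n = 0,
  a_{n+2} = 2 / ((n+1)(n+2)) a_n.

Check with a_0 = 1, a_1 = 0 (apply the recurrence for n = 0, 1, 2, 3): a_0 = 1, a_1 = 0, a_2 = 1, a_3 = 0, a_4 = 1/6, a_5 = 0.

a_{n+2} = 2/((n+1)(n+2)) * a_n; check: a_0 = 1, a_1 = 0, a_2 = 1, a_3 = 0, a_4 = 1/6, a_5 = 0


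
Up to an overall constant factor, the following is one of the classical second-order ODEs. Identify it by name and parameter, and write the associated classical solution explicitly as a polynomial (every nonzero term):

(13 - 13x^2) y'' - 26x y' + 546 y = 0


All three coefficients share the factor 13; dividing through by 13 gives  (1 - x^2) y'' - 2x y' + 42 y = 0.
This matches the Legendre equation (1 - x^2) y'' - 2x y' + n(n+1) y = 0 (note the -2x y' term) with n(n+1) = 42, so n = 6; the polynomial solution is P_6(x).
With y = sum_k a_k x^k, matching x^k gives (k+2)(k+1) a_{k+2} = [k(k+1) - n(n+1)] a_k = (k - 6)(k + 7) a_k. The right side vanishes at k = 6, so the series with the parity of 6 terminates at degree 6.
Standard normalization (P_n(1) = 1): leading coefficient (2n)!/(2^n (n!)^2) = 479001600/(64*518400) = 231/16, so a_6 = 231/16. Work downward with a_k = (k+1)(k+2) a_{k+2} / ((k - 6)(k + 7)):
  a_4 = (5)(6)(231/16) / ((4 - 6)(4 + 7)) = (3465/8)/(-22) = -315/16
  a_2 = (3)(4)(-315/16) / ((2 - 6)(2 + 7)) = (-945/4)/(-36) = 105/16
  a_0 = (1)(2)(105/16) / ((0 - 6)(0 + 7)) = (105/8)/(-42) = -5/16
Hence P_6(x) = 231 x^6/16 - 315 x^4/16 + 105 x^2/16 - 5/16.

P_6(x); series = 231 x^6/16 - 315 x^4/16 + 105 x^2/16 - 5/16


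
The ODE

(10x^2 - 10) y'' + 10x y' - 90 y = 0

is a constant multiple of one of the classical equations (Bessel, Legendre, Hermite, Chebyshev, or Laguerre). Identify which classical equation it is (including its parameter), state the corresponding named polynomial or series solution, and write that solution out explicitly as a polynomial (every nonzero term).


All three coefficients share the factor -10; dividing through by -10 gives  (1 - x^2) y'' - x y' + 9 y = 0.
This matches the Chebyshev equation (1 - x^2) y'' - x y' + n^2 y = 0 (note the -x y' term, not -2x y') with n^2 = 9, so n = 3; the polynomial solution is T_3(x).
With y = sum_k a_k x^k, matching x^k gives (k+2)(k+1) a_{k+2} = (k^2 - n^2) a_k = (k - 3)(k + 3) a_k. The right side vanishes at k = 3, so the series with the parity of 3 terminates at degree 3.
Standard normalization: leading coefficient of T_n is 2^(n-1), so a_3 = 2^2 = 4. Work downward with a_k = (k+1)(k+2) a_{k+2} / ((k - 3)(k + 3)):
  a_1 = (2)(3)(4) / ((1 - 3)(1 + 3)) = 24/(-8) = -3
Hence T_3(x) = 4 x^3 - 3 x.

T_3(x); series = 4 x^3 - 3 x


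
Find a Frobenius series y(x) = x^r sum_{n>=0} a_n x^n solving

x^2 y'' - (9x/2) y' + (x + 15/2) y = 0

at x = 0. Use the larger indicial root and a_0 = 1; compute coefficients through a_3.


Write in Frobenius form y'' + (p(x)/x) y' + (q(x)/x^2) y = 0:
  p(x) = -9/2,  q(x) = x + 15/2.
Indicial equation: r(r-1) + (-9/2) r + (15/2) = 0 -> roots r_1 = 3, r_2 = 5/2.
Take r = r_1 = 3. Let y(x) = x^r sum_{n>=0} a_n x^n with a_0 = 1.
Substitute y = x^r sum a_n x^n and match x^{r+n}. The recurrence is
  D(n) a_n + 1 a_{n-1} = 0,  where D(n) = (r+n)(r+n-1) + (-9/2)(r+n) + (15/2).
  a_n = -1 / D(n) * a_{n-1}.
Since the indicial polynomial factors as (r - r_1)(r - r_2), D(n) = (r_1 + n - r_1)(r_1 + n - r_2) = n(n + 1/2).
Evaluating step by step (a_0 = 1):
  n = 1: D(1) = 1(1 + 1/2) = 3/2; numerator = -1(1) = -1; a_1 = (-1)/(3/2) = -2/3
  n = 2: D(2) = 2(2 + 1/2) = 5; numerator = -1(-2/3) = 2/3; a_2 = (2/3)/(5) = 2/15
  n = 3: D(3) = 3(3 + 1/2) = 21/2; numerator = -1(2/15) = -2/15; a_3 = (-2/15)/(21/2) = -4/315

r = 3; a_0 = 1; a_1 = -2/3; a_2 = 2/15; a_3 = -4/315


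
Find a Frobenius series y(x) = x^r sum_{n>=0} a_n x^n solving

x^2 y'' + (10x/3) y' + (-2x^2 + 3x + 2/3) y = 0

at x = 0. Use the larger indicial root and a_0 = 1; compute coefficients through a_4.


Write in Frobenius form y'' + (p(x)/x) y' + (q(x)/x^2) y = 0:
  p(x) = 10/3,  q(x) = -2x^2 + 3x + 2/3.
Indicial equation: r(r-1) + (10/3) r + (2/3) = 0 -> roots r_1 = -1/3, r_2 = -2.
Take r = r_1 = -1/3. Let y(x) = x^r sum_{n>=0} a_n x^n with a_0 = 1.
Substitute y = x^r sum a_n x^n and match x^{r+n}. The recurrence is
  D(n) a_n + 3 a_{n-1} - 2 a_{n-2} = 0,  where D(n) = (r+n)(r+n-1) + (10/3)(r+n) + (2/3).
  a_n = [-3 a_{n-1} + 2 a_{n-2}] / D(n).
Since the indicial polynomial factors as (r - r_1)(r - r_2), D(n) = (r_1 + n - r_1)(r_1 + n - r_2) = n(n + 5/3).
Evaluating step by step (a_0 = 1):
  n = 1: D(1) = 1(1 + 5/3) = 8/3; numerator = -3(1) = -3; a_1 = (-3)/(8/3) = -9/8
  n = 2: D(2) = 2(2 + 5/3) = 22/3; numerator = -3(-9/8) + 2(1) = 43/8; a_2 = (43/8)/(22/3) = 129/176
  n = 3: D(3) = 3(3 + 5/3) = 14; numerator = -3(129/176) + 2(-9/8) = -783/176; a_3 = (-783/176)/(14) = -783/2464
  n = 4: D(4) = 4(4 + 5/3) = 68/3; numerator = -3(-783/2464) + 2(129/176) = 5961/2464; a_4 = (5961/2464)/(68/3) = 17883/167552

r = -1/3; a_0 = 1; a_1 = -9/8; a_2 = 129/176; a_3 = -783/2464; a_4 = 17883/167552


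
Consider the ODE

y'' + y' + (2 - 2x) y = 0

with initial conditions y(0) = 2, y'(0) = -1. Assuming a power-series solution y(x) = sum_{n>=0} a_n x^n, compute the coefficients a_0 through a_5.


Ansatz: y(x) = sum_{n>=0} a_n x^n, so y'(x) = sum_{n>=1} n a_n x^(n-1) and y''(x) = sum_{n>=2} n(n-1) a_n x^(n-2).
Substitute into P(x) y'' + Q(x) y' + R(x) y = 0 with P(x) = 1, Q(x) = 1, R(x) = 2 - 2x, and match powers of x.
Initial conditions: a_0 = 2, a_1 = -1.
Setting the coefficient of each power of x to zero and solving order by order (substituting the coefficients already found):
  x^0: 2 a_2 + a_1 + 2 a_0 = 0  ->  2 a_2 = -a_1 - 2 a_0 = -3  ->  a_2 = -3/2
  x^1: 6 a_3 + 2 a_2 + 2 a_1 - 2 a_0 = 0  ->  6 a_3 = -2 a_2 - 2 a_1 + 2 a_0 = 9  ->  a_3 = 3/2
  x^2: 12 a_4 + 3 a_3 + 2 a_2 - 2 a_1 = 0  ->  12 a_4 = -3 a_3 - 2 a_2 + 2 a_1 = -7/2  ->  a_4 = -7/24
  x^3: 20 a_5 + 4 a_4 + 2 a_3 - 2 a_2 = 0  ->  20 a_5 = -4 a_4 - 2 a_3 + 2 a_2 = -29/6  ->  a_5 = -29/120
Truncated series: y(x) = 2 - x - (3/2) x^2 + (3/2) x^3 - (7/24) x^4 - (29/120) x^5 + O(x^6).

a_0 = 2; a_1 = -1; a_2 = -3/2; a_3 = 3/2; a_4 = -7/24; a_5 = -29/120


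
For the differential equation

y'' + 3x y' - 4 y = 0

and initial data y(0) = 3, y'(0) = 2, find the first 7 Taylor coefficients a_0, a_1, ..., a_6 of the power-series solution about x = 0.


Ansatz: y(x) = sum_{n>=0} a_n x^n, so y'(x) = sum_{n>=1} n a_n x^(n-1) and y''(x) = sum_{n>=2} n(n-1) a_n x^(n-2).
Substitute into P(x) y'' + Q(x) y' + R(x) y = 0 with P(x) = 1, Q(x) = 3x, R(x) = -4, and match powers of x.
Initial conditions: a_0 = 3, a_1 = 2.
Setting the coefficient of each power of x to zero and solving order by order (substituting the coefficients already found):
  x^0: 2 a_2 - 4 a_0 = 0  ->  2 a_2 = 4 a_0 = 12  ->  a_2 = 6
  x^1: 6 a_3 - a_1 = 0  ->  6 a_3 = a_1 = 2  ->  a_3 = 1/3
  x^2: 12 a_4 + 2 a_2 = 0  ->  12 a_4 = -2 a_2 = -12  ->  a_4 = -1
  x^3: 20 a_5 + 5 a_3 = 0  ->  20 a_5 = -5 a_3 = -5/3  ->  a_5 = -1/12
  x^4: 30 a_6 + 8 a_4 = 0  ->  30 a_6 = -8 a_4 = 8  ->  a_6 = 4/15
Truncated series: y(x) = 3 + 2 x + 6 x^2 + (1/3) x^3 - x^4 - (1/12) x^5 + (4/15) x^6 + O(x^7).

a_0 = 3; a_1 = 2; a_2 = 6; a_3 = 1/3; a_4 = -1; a_5 = -1/12; a_6 = 4/15


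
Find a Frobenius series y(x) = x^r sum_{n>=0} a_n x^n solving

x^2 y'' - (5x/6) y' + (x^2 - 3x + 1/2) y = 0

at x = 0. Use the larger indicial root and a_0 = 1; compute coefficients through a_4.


Write in Frobenius form y'' + (p(x)/x) y' + (q(x)/x^2) y = 0:
  p(x) = -5/6,  q(x) = x^2 - 3x + 1/2.
Indicial equation: r(r-1) + (-5/6) r + (1/2) = 0 -> roots r_1 = 3/2, r_2 = 1/3.
Take r = r_1 = 3/2. Let y(x) = x^r sum_{n>=0} a_n x^n with a_0 = 1.
Substitute y = x^r sum a_n x^n and match x^{r+n}. The recurrence is
  D(n) a_n - 3 a_{n-1} + 1 a_{n-2} = 0,  where D(n) = (r+n)(r+n-1) + (-5/6)(r+n) + (1/2).
  a_n = [3 a_{n-1} - 1 a_{n-2}] / D(n).
Since the indicial polynomial factors as (r - r_1)(r - r_2), D(n) = (r_1 + n - r_1)(r_1 + n - r_2) = n(n + 7/6).
Evaluating step by step (a_0 = 1):
  n = 1: D(1) = 1(1 + 7/6) = 13/6; numerator = 3(1) = 3; a_1 = (3)/(13/6) = 18/13
  n = 2: D(2) = 2(2 + 7/6) = 19/3; numerator = 3(18/13) - 1(1) = 41/13; a_2 = (41/13)/(19/3) = 123/247
  n = 3: D(3) = 3(3 + 7/6) = 25/2; numerator = 3(123/247) - 1(18/13) = 27/247; a_3 = (27/247)/(25/2) = 54/6175
  n = 4: D(4) = 4(4 + 7/6) = 62/3; numerator = 3(54/6175) - 1(123/247) = -2913/6175; a_4 = (-2913/6175)/(62/3) = -8739/382850

r = 3/2; a_0 = 1; a_1 = 18/13; a_2 = 123/247; a_3 = 54/6175; a_4 = -8739/382850


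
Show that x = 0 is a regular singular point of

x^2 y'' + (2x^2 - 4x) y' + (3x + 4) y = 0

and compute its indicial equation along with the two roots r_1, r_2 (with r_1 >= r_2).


Divide by x^2 to reach normal form y'' + P_1(x) y' + P_2(x) y = 0 with P_1(x) = 2 - 4/x and P_2(x) = 3/x + 4/x^2.
x = 0 is a singular point because the y'-coefficient 2 - 4/x has a pole at x = 0 and the y-coefficient 3/x + 4/x^2 has a pole at x = 0.
It is a regular singular point because x P_1(x) = p(x) = 2x - 4 and x^2 P_2(x) = q(x) = 3x + 4 are polynomials, hence analytic at x = 0.
p(0) = -4,  q(0) = 4.
Indicial equation: r(r-1) + p(0) r + q(0) = 0, i.e. r^2 + (p(0) - 1) r + q(0) = 0, i.e. r^2 - 5 r + 4 = 0.
Discriminant: (-5)^2 - 4(4) = 9, so r = (5 ± 3)/2.
Solving: r_1 = 4, r_2 = 1.

indicial: r^2 - 5 r + 4 = 0; roots r_1 = 4, r_2 = 1


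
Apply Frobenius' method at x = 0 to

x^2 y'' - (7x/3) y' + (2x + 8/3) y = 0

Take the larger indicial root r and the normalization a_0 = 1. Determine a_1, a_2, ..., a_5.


Write in Frobenius form y'' + (p(x)/x) y' + (q(x)/x^2) y = 0:
  p(x) = -7/3,  q(x) = 2x + 8/3.
Indicial equation: r(r-1) + (-7/3) r + (8/3) = 0 -> roots r_1 = 2, r_2 = 4/3.
Take r = r_1 = 2. Let y(x) = x^r sum_{n>=0} a_n x^n with a_0 = 1.
Substitute y = x^r sum a_n x^n and match x^{r+n}. The recurrence is
  D(n) a_n + 2 a_{n-1} = 0,  where D(n) = (r+n)(r+n-1) + (-7/3)(r+n) + (8/3).
  a_n = -2 / D(n) * a_{n-1}.
Since the indicial polynomial factors as (r - r_1)(r - r_2), D(n) = (r_1 + n - r_1)(r_1 + n - r_2) = n(n + 2/3).
Evaluating step by step (a_0 = 1):
  n = 1: D(1) = 1(1 + 2/3) = 5/3; numerator = -2(1) = -2; a_1 = (-2)/(5/3) = -6/5
  n = 2: D(2) = 2(2 + 2/3) = 16/3; numerator = -2(-6/5) = 12/5; a_2 = (12/5)/(16/3) = 9/20
  n = 3: D(3) = 3(3 + 2/3) = 11; numerator = -2(9/20) = -9/10; a_3 = (-9/10)/(11) = -9/110
  n = 4: D(4) = 4(4 + 2/3) = 56/3; numerator = -2(-9/110) = 9/55; a_4 = (9/55)/(56/3) = 27/3080
  n = 5: D(5) = 5(5 + 2/3) = 85/3; numerator = -2(27/3080) = -27/1540; a_5 = (-27/1540)/(85/3) = -81/130900

r = 2; a_0 = 1; a_1 = -6/5; a_2 = 9/20; a_3 = -9/110; a_4 = 27/3080; a_5 = -81/130900


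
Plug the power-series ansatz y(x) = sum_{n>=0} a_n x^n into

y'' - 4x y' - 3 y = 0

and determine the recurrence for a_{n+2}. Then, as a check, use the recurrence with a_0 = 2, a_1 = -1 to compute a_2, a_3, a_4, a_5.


Substitute y = sum_n a_n x^n.
y''(x) has coefficient (n+2)(n+1) a_{n+2} at x^n;
-4 x y'(x) has coefficient -4 n a_n at x^n (shift);
-3 y(x) has coefficient -3 a_n at x^n.
Matching x^n: (n+2)(n+1) a_{n+2} + (-4n - 3) a_n = 0.
Thus a_{n+2} = (4n + 3) / ((n+1)(n+2)) * a_n.

Check with a_0 = 2, a_1 = -1 (apply the recurrence for n = 0, 1, 2, 3): a_0 = 2, a_1 = -1, a_2 = 3, a_3 = -7/6, a_4 = 11/4, a_5 = -7/8.

a_(n+2) = (4n + 3) / ((n+1)(n+2)) * a_n; check: a_0 = 2, a_1 = -1, a_2 = 3, a_3 = -7/6, a_4 = 11/4, a_5 = -7/8


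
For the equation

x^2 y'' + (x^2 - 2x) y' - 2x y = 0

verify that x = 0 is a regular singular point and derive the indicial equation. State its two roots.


Divide by x^2 to reach normal form y'' + P_1(x) y' + P_2(x) y = 0 with P_1(x) = 1 - 2/x and P_2(x) = -2/x.
x = 0 is a singular point because the y'-coefficient 1 - 2/x has a pole at x = 0 and the y-coefficient -2/x has a pole at x = 0.
It is a regular singular point because x P_1(x) = p(x) = x - 2 and x^2 P_2(x) = q(x) = -2x are polynomials, hence analytic at x = 0.
p(0) = -2,  q(0) = 0.
Indicial equation: r(r-1) + p(0) r + q(0) = 0, i.e. r^2 + (p(0) - 1) r + q(0) = 0, i.e. r^2 - 3 r = 0.
Discriminant: (-3)^2 - 4(0) = 9, so r = (3 ± 3)/2.
Solving: r_1 = 3, r_2 = 0.

indicial: r^2 - 3 r = 0; roots r_1 = 3, r_2 = 0


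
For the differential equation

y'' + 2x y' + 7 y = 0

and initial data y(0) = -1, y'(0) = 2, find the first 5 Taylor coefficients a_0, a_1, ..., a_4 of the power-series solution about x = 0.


Ansatz: y(x) = sum_{n>=0} a_n x^n, so y'(x) = sum_{n>=1} n a_n x^(n-1) and y''(x) = sum_{n>=2} n(n-1) a_n x^(n-2).
Substitute into P(x) y'' + Q(x) y' + R(x) y = 0 with P(x) = 1, Q(x) = 2x, R(x) = 7, and match powers of x.
Initial conditions: a_0 = -1, a_1 = 2.
Setting the coefficient of each power of x to zero and solving order by order (substituting the coefficients already found):
  x^0: 2 a_2 + 7 a_0 = 0  ->  2 a_2 = -7 a_0 = 7  ->  a_2 = 7/2
  x^1: 6 a_3 + 9 a_1 = 0  ->  6 a_3 = -9 a_1 = -18  ->  a_3 = -3
  x^2: 12 a_4 + 11 a_2 = 0  ->  12 a_4 = -11 a_2 = -77/2  ->  a_4 = -77/24
Truncated series: y(x) = -1 + 2 x + (7/2) x^2 - 3 x^3 - (77/24) x^4 + O(x^5).

a_0 = -1; a_1 = 2; a_2 = 7/2; a_3 = -3; a_4 = -77/24


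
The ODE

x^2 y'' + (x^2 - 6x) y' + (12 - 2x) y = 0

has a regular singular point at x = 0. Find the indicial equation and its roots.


Divide by x^2 to reach normal form y'' + P_1(x) y' + P_2(x) y = 0 with P_1(x) = 1 - 6/x and P_2(x) = -2/x + 12/x^2.
x = 0 is a singular point because the y'-coefficient 1 - 6/x has a pole at x = 0 and the y-coefficient -2/x + 12/x^2 has a pole at x = 0.
It is a regular singular point because x P_1(x) = p(x) = x - 6 and x^2 P_2(x) = q(x) = 12 - 2x are polynomials, hence analytic at x = 0.
p(0) = -6,  q(0) = 12.
Indicial equation: r(r-1) + p(0) r + q(0) = 0, i.e. r^2 + (p(0) - 1) r + q(0) = 0, i.e. r^2 - 7 r + 12 = 0.
Discriminant: (-7)^2 - 4(12) = 1, so r = (7 ± 1)/2.
Solving: r_1 = 4, r_2 = 3.

indicial: r^2 - 7 r + 12 = 0; roots r_1 = 4, r_2 = 3


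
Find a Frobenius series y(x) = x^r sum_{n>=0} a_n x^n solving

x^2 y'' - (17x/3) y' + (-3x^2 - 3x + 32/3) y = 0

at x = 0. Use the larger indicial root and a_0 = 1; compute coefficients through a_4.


Write in Frobenius form y'' + (p(x)/x) y' + (q(x)/x^2) y = 0:
  p(x) = -17/3,  q(x) = -3x^2 - 3x + 32/3.
Indicial equation: r(r-1) + (-17/3) r + (32/3) = 0 -> roots r_1 = 4, r_2 = 8/3.
Take r = r_1 = 4. Let y(x) = x^r sum_{n>=0} a_n x^n with a_0 = 1.
Substitute y = x^r sum a_n x^n and match x^{r+n}. The recurrence is
  D(n) a_n - 3 a_{n-1} - 3 a_{n-2} = 0,  where D(n) = (r+n)(r+n-1) + (-17/3)(r+n) + (32/3).
  a_n = [3 a_{n-1} + 3 a_{n-2}] / D(n).
Since the indicial polynomial factors as (r - r_1)(r - r_2), D(n) = (r_1 + n - r_1)(r_1 + n - r_2) = n(n + 4/3).
Evaluating step by step (a_0 = 1):
  n = 1: D(1) = 1(1 + 4/3) = 7/3; numerator = 3(1) = 3; a_1 = (3)/(7/3) = 9/7
  n = 2: D(2) = 2(2 + 4/3) = 20/3; numerator = 3(9/7) + 3(1) = 48/7; a_2 = (48/7)/(20/3) = 36/35
  n = 3: D(3) = 3(3 + 4/3) = 13; numerator = 3(36/35) + 3(9/7) = 243/35; a_3 = (243/35)/(13) = 243/455
  n = 4: D(4) = 4(4 + 4/3) = 64/3; numerator = 3(243/455) + 3(36/35) = 2133/455; a_4 = (2133/455)/(64/3) = 6399/29120

r = 4; a_0 = 1; a_1 = 9/7; a_2 = 36/35; a_3 = 243/455; a_4 = 6399/29120


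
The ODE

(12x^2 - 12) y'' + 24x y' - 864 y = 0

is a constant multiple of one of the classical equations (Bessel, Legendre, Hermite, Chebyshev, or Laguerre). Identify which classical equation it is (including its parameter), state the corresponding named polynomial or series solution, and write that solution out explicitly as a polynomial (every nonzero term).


All three coefficients share the factor -12; dividing through by -12 gives  (1 - x^2) y'' - 2x y' + 72 y = 0.
This matches the Legendre equation (1 - x^2) y'' - 2x y' + n(n+1) y = 0 (note the -2x y' term) with n(n+1) = 72, so n = 8; the polynomial solution is P_8(x).
With y = sum_k a_k x^k, matching x^k gives (k+2)(k+1) a_{k+2} = [k(k+1) - n(n+1)] a_k = (k - 8)(k + 9) a_k. The right side vanishes at k = 8, so the series with the parity of 8 terminates at degree 8.
Standard normalization (P_n(1) = 1): leading coefficient (2n)!/(2^n (n!)^2) = 20922789888000/(256*1625702400) = 6435/128, so a_8 = 6435/128. Work downward with a_k = (k+1)(k+2) a_{k+2} / ((k - 8)(k + 9)):
  a_6 = (7)(8)(6435/128) / ((6 - 8)(6 + 9)) = (45045/16)/(-30) = -3003/32
  a_4 = (5)(6)(-3003/32) / ((4 - 8)(4 + 9)) = (-45045/16)/(-52) = 3465/64
  a_2 = (3)(4)(3465/64) / ((2 - 8)(2 + 9)) = (10395/16)/(-66) = -315/32
  a_0 = (1)(2)(-315/32) / ((0 - 8)(0 + 9)) = (-315/16)/(-72) = 35/128
Hence P_8(x) = 6435 x^8/128 - 3003 x^6/32 + 3465 x^4/64 - 315 x^2/32 + 35/128.

P_8(x); series = 6435 x^8/128 - 3003 x^6/32 + 3465 x^4/64 - 315 x^2/32 + 35/128


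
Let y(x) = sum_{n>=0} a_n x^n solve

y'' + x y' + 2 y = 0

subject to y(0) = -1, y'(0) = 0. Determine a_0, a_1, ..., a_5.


Ansatz: y(x) = sum_{n>=0} a_n x^n, so y'(x) = sum_{n>=1} n a_n x^(n-1) and y''(x) = sum_{n>=2} n(n-1) a_n x^(n-2).
Substitute into P(x) y'' + Q(x) y' + R(x) y = 0 with P(x) = 1, Q(x) = x, R(x) = 2, and match powers of x.
Initial conditions: a_0 = -1, a_1 = 0.
Setting the coefficient of each power of x to zero and solving order by order (substituting the coefficients already found):
  x^0: 2 a_2 + 2 a_0 = 0  ->  2 a_2 = -2 a_0 = 2  ->  a_2 = 1
  x^1: 6 a_3 + 3 a_1 = 0  ->  6 a_3 = -3 a_1 = 0  ->  a_3 = 0
  x^2: 12 a_4 + 4 a_2 = 0  ->  12 a_4 = -4 a_2 = -4  ->  a_4 = -1/3
  x^3: 20 a_5 + 5 a_3 = 0  ->  20 a_5 = -5 a_3 = 0  ->  a_5 = 0
Truncated series: y(x) = -1 + x^2 - (1/3) x^4 + O(x^6).

a_0 = -1; a_1 = 0; a_2 = 1; a_3 = 0; a_4 = -1/3; a_5 = 0


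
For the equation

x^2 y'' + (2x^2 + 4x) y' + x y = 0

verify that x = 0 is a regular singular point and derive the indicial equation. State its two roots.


Divide by x^2 to reach normal form y'' + P_1(x) y' + P_2(x) y = 0 with P_1(x) = 2 + 4/x and P_2(x) = 1/x.
x = 0 is a singular point because the y'-coefficient 2 + 4/x has a pole at x = 0 and the y-coefficient 1/x has a pole at x = 0.
It is a regular singular point because x P_1(x) = p(x) = 2x + 4 and x^2 P_2(x) = q(x) = x are polynomials, hence analytic at x = 0.
p(0) = 4,  q(0) = 0.
Indicial equation: r(r-1) + p(0) r + q(0) = 0, i.e. r^2 + (p(0) - 1) r + q(0) = 0, i.e. r^2 + 3 r = 0.
Discriminant: (3)^2 - 4(0) = 9, so r = (-3 ± 3)/2.
Solving: r_1 = 0, r_2 = -3.

indicial: r^2 + 3 r = 0; roots r_1 = 0, r_2 = -3


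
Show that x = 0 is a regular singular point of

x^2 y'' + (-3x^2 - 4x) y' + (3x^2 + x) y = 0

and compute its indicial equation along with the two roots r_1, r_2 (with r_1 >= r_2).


Divide by x^2 to reach normal form y'' + P_1(x) y' + P_2(x) y = 0 with P_1(x) = -3 - 4/x and P_2(x) = 3 + 1/x.
x = 0 is a singular point because the y'-coefficient -3 - 4/x has a pole at x = 0 and the y-coefficient 3 + 1/x has a pole at x = 0.
It is a regular singular point because x P_1(x) = p(x) = -3x - 4 and x^2 P_2(x) = q(x) = 3x^2 + x are polynomials, hence analytic at x = 0.
p(0) = -4,  q(0) = 0.
Indicial equation: r(r-1) + p(0) r + q(0) = 0, i.e. r^2 + (p(0) - 1) r + q(0) = 0, i.e. r^2 - 5 r = 0.
Discriminant: (-5)^2 - 4(0) = 25, so r = (5 ± 5)/2.
Solving: r_1 = 5, r_2 = 0.

indicial: r^2 - 5 r = 0; roots r_1 = 5, r_2 = 0


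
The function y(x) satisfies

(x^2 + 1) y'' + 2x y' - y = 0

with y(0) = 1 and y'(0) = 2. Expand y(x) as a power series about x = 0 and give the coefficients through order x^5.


Ansatz: y(x) = sum_{n>=0} a_n x^n, so y'(x) = sum_{n>=1} n a_n x^(n-1) and y''(x) = sum_{n>=2} n(n-1) a_n x^(n-2).
Substitute into P(x) y'' + Q(x) y' + R(x) y = 0 with P(x) = x^2 + 1, Q(x) = 2x, R(x) = -1, and match powers of x.
Initial conditions: a_0 = 1, a_1 = 2.
Setting the coefficient of each power of x to zero and solving order by order (substituting the coefficients already found):
  x^0: 2 a_2 - a_0 = 0  ->  2 a_2 = a_0 = 1  ->  a_2 = 1/2
  x^1: 6 a_3 + a_1 = 0  ->  6 a_3 = -a_1 = -2  ->  a_3 = -1/3
  x^2: 12 a_4 + 5 a_2 = 0  ->  12 a_4 = -5 a_2 = -5/2  ->  a_4 = -5/24
  x^3: 20 a_5 + 11 a_3 = 0  ->  20 a_5 = -11 a_3 = 11/3  ->  a_5 = 11/60
Truncated series: y(x) = 1 + 2 x + (1/2) x^2 - (1/3) x^3 - (5/24) x^4 + (11/60) x^5 + O(x^6).

a_0 = 1; a_1 = 2; a_2 = 1/2; a_3 = -1/3; a_4 = -5/24; a_5 = 11/60


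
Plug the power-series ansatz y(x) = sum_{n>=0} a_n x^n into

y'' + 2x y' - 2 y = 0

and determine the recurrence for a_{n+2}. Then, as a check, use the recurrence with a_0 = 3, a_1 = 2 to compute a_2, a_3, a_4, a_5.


Substitute y = sum_n a_n x^n.
y''(x) has coefficient (n+2)(n+1) a_{n+2} at x^n;
2 x y'(x) has coefficient 2 n a_n at x^n (shift);
-2 y(x) has coefficient -2 a_n at x^n.
Matching x^n: (n+2)(n+1) a_{n+2} + (2n - 2) a_n = 0.
Thus a_{n+2} = (-2n + 2) / ((n+1)(n+2)) * a_n.

Check with a_0 = 3, a_1 = 2 (apply the recurrence for n = 0, 1, 2, 3): a_0 = 3, a_1 = 2, a_2 = 3, a_3 = 0, a_4 = -1/2, a_5 = 0.

a_(n+2) = (-2n + 2) / ((n+1)(n+2)) * a_n; check: a_0 = 3, a_1 = 2, a_2 = 3, a_3 = 0, a_4 = -1/2, a_5 = 0


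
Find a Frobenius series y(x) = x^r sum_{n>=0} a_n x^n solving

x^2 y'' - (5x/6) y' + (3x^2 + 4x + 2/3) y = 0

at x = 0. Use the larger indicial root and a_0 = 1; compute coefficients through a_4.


Write in Frobenius form y'' + (p(x)/x) y' + (q(x)/x^2) y = 0:
  p(x) = -5/6,  q(x) = 3x^2 + 4x + 2/3.
Indicial equation: r(r-1) + (-5/6) r + (2/3) = 0 -> roots r_1 = 4/3, r_2 = 1/2.
Take r = r_1 = 4/3. Let y(x) = x^r sum_{n>=0} a_n x^n with a_0 = 1.
Substitute y = x^r sum a_n x^n and match x^{r+n}. The recurrence is
  D(n) a_n + 4 a_{n-1} + 3 a_{n-2} = 0,  where D(n) = (r+n)(r+n-1) + (-5/6)(r+n) + (2/3).
  a_n = [-4 a_{n-1} - 3 a_{n-2}] / D(n).
Since the indicial polynomial factors as (r - r_1)(r - r_2), D(n) = (r_1 + n - r_1)(r_1 + n - r_2) = n(n + 5/6).
Evaluating step by step (a_0 = 1):
  n = 1: D(1) = 1(1 + 5/6) = 11/6; numerator = -4(1) = -4; a_1 = (-4)/(11/6) = -24/11
  n = 2: D(2) = 2(2 + 5/6) = 17/3; numerator = -4(-24/11) - 3(1) = 63/11; a_2 = (63/11)/(17/3) = 189/187
  n = 3: D(3) = 3(3 + 5/6) = 23/2; numerator = -4(189/187) - 3(-24/11) = 468/187; a_3 = (468/187)/(23/2) = 936/4301
  n = 4: D(4) = 4(4 + 5/6) = 58/3; numerator = -4(936/4301) - 3(189/187) = -16785/4301; a_4 = (-16785/4301)/(58/3) = -50355/249458

r = 4/3; a_0 = 1; a_1 = -24/11; a_2 = 189/187; a_3 = 936/4301; a_4 = -50355/249458


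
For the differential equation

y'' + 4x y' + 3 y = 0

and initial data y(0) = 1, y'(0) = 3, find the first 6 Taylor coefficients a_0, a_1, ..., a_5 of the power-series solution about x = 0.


Ansatz: y(x) = sum_{n>=0} a_n x^n, so y'(x) = sum_{n>=1} n a_n x^(n-1) and y''(x) = sum_{n>=2} n(n-1) a_n x^(n-2).
Substitute into P(x) y'' + Q(x) y' + R(x) y = 0 with P(x) = 1, Q(x) = 4x, R(x) = 3, and match powers of x.
Initial conditions: a_0 = 1, a_1 = 3.
Setting the coefficient of each power of x to zero and solving order by order (substituting the coefficients already found):
  x^0: 2 a_2 + 3 a_0 = 0  ->  2 a_2 = -3 a_0 = -3  ->  a_2 = -3/2
  x^1: 6 a_3 + 7 a_1 = 0  ->  6 a_3 = -7 a_1 = -21  ->  a_3 = -7/2
  x^2: 12 a_4 + 11 a_2 = 0  ->  12 a_4 = -11 a_2 = 33/2  ->  a_4 = 11/8
  x^3: 20 a_5 + 15 a_3 = 0  ->  20 a_5 = -15 a_3 = 105/2  ->  a_5 = 21/8
Truncated series: y(x) = 1 + 3 x - (3/2) x^2 - (7/2) x^3 + (11/8) x^4 + (21/8) x^5 + O(x^6).

a_0 = 1; a_1 = 3; a_2 = -3/2; a_3 = -7/2; a_4 = 11/8; a_5 = 21/8


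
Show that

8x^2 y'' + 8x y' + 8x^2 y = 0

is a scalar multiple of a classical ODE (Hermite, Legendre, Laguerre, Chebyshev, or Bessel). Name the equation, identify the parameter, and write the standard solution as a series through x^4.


All three coefficients share the factor 8; dividing through by 8 gives  x^2 y'' + x y' + x^2 y = 0.
This matches the Bessel equation x^2 y'' + x y' + (x^2 - nu^2) y = 0 with nu^2 = 0, so nu = 0; the solution bounded at x = 0 is J_0(x).
Frobenius at x = 0: indicial roots ±nu; for r = nu the recurrence k(k + 2nu) c_k = -c_{k-2} gives the standard series J_nu(x) = sum_{k>=0} (-1)^k / (k! (k+nu)!) (x/2)^(2k+nu). Evaluate the first 3 terms:
  k = 0: (-1)^0 / (0! * 0! * 2^0) x^0 = 1/(1*1*1) x^0 = (1) x^0
  k = 1: (-1)^1 / (1! * 1! * 2^2) x^2 = -1/(1*1*4) x^2 = (-1/4) x^2
  k = 2: (-1)^2 / (2! * 2! * 2^4) x^4 = 1/(2*2*16) x^4 = (1/64) x^4
Hence J_0(x) = x^4/64 - x^2/4 + 1 + ....

J_0(x); series = x^4/64 - x^2/4 + 1


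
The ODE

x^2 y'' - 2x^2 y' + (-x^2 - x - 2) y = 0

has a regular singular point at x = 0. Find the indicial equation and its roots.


Divide by x^2 to reach normal form y'' + P_1(x) y' + P_2(x) y = 0 with P_1(x) = -2 and P_2(x) = -1 - 1/x - 2/x^2.
x = 0 is a singular point because the y-coefficient -1 - 1/x - 2/x^2 has a pole at x = 0.
It is a regular singular point because x P_1(x) = p(x) = -2x and x^2 P_2(x) = q(x) = -x^2 - x - 2 are polynomials, hence analytic at x = 0.
p(0) = 0,  q(0) = -2.
Indicial equation: r(r-1) + p(0) r + q(0) = 0, i.e. r^2 + (p(0) - 1) r + q(0) = 0, i.e. r^2 - 1 r - 2 = 0.
Discriminant: (-1)^2 - 4(-2) = 9, so r = (1 ± 3)/2.
Solving: r_1 = 2, r_2 = -1.

indicial: r^2 - 1 r - 2 = 0; roots r_1 = 2, r_2 = -1


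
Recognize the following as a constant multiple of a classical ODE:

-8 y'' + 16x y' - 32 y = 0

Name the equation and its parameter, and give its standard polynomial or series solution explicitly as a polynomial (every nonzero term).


All three coefficients share the factor -8; dividing through by -8 gives  y'' - 2x y' + 4 y = 0.
This matches the Hermite equation y'' - 2x y' + 2n y = 0 with 2n = 4, so n = 2; the polynomial solution is H_2(x).
With y = sum_k a_k x^k, matching x^k gives (k+2)(k+1) a_{k+2} = 2(k - n) a_k = 2(k - 2) a_k. The right side vanishes at k = 2, so the series with the parity of 2 terminates at degree 2.
Standard normalization: leading coefficient of H_n is 2^n, so a_2 = 2^2 = 4. Work downward with a_k = (k+1)(k+2) a_{k+2} / (2(k - n)):
  a_0 = (1)(2)(4) / (2(0 - 2)) = 8/(-4) = -2
Hence H_2(x) = 4 x^2 - 2.

H_2(x); series = 4 x^2 - 2


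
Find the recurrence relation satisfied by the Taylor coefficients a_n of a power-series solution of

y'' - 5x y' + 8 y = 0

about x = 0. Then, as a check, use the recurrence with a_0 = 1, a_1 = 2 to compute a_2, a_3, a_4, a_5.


Substitute y = sum_n a_n x^n.
y''(x) has coefficient (n+2)(n+1) a_{n+2} at x^n;
-5 x y'(x) has coefficient -5 n a_n at x^n (shift);
8 y(x) has coefficient 8 a_n at x^n.
Matching x^n: (n+2)(n+1) a_{n+2} + (-5n + 8) a_n = 0.
Thus a_{n+2} = (5n - 8) / ((n+1)(n+2)) * a_n.

Check with a_0 = 1, a_1 = 2 (apply the recurrence for n = 0, 1, 2, 3): a_0 = 1, a_1 = 2, a_2 = -4, a_3 = -1, a_4 = -2/3, a_5 = -7/20.

a_(n+2) = (5n - 8) / ((n+1)(n+2)) * a_n; check: a_0 = 1, a_1 = 2, a_2 = -4, a_3 = -1, a_4 = -2/3, a_5 = -7/20


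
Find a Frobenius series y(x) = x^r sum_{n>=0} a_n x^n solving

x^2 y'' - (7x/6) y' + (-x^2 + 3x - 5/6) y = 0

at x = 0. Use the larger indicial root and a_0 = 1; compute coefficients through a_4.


Write in Frobenius form y'' + (p(x)/x) y' + (q(x)/x^2) y = 0:
  p(x) = -7/6,  q(x) = -x^2 + 3x - 5/6.
Indicial equation: r(r-1) + (-7/6) r + (-5/6) = 0 -> roots r_1 = 5/2, r_2 = -1/3.
Take r = r_1 = 5/2. Let y(x) = x^r sum_{n>=0} a_n x^n with a_0 = 1.
Substitute y = x^r sum a_n x^n and match x^{r+n}. The recurrence is
  D(n) a_n + 3 a_{n-1} - 1 a_{n-2} = 0,  where D(n) = (r+n)(r+n-1) + (-7/6)(r+n) + (-5/6).
  a_n = [-3 a_{n-1} + 1 a_{n-2}] / D(n).
Since the indicial polynomial factors as (r - r_1)(r - r_2), D(n) = (r_1 + n - r_1)(r_1 + n - r_2) = n(n + 17/6).
Evaluating step by step (a_0 = 1):
  n = 1: D(1) = 1(1 + 17/6) = 23/6; numerator = -3(1) = -3; a_1 = (-3)/(23/6) = -18/23
  n = 2: D(2) = 2(2 + 17/6) = 29/3; numerator = -3(-18/23) + 1(1) = 77/23; a_2 = (77/23)/(29/3) = 231/667
  n = 3: D(3) = 3(3 + 17/6) = 35/2; numerator = -3(231/667) + 1(-18/23) = -1215/667; a_3 = (-1215/667)/(35/2) = -486/4669
  n = 4: D(4) = 4(4 + 17/6) = 82/3; numerator = -3(-486/4669) + 1(231/667) = 3075/4669; a_4 = (3075/4669)/(82/3) = 225/9338

r = 5/2; a_0 = 1; a_1 = -18/23; a_2 = 231/667; a_3 = -486/4669; a_4 = 225/9338


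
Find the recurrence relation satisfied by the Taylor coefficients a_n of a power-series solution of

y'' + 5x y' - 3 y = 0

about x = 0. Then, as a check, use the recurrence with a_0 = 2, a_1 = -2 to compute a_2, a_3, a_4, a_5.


Substitute y = sum_n a_n x^n.
y''(x) has coefficient (n+2)(n+1) a_{n+2} at x^n;
5 x y'(x) has coefficient 5 n a_n at x^n (shift);
-3 y(x) has coefficient -3 a_n at x^n.
Matching x^n: (n+2)(n+1) a_{n+2} + (5n - 3) a_n = 0.
Thus a_{n+2} = (-5n + 3) / ((n+1)(n+2)) * a_n.

Check with a_0 = 2, a_1 = -2 (apply the recurrence for n = 0, 1, 2, 3): a_0 = 2, a_1 = -2, a_2 = 3, a_3 = 2/3, a_4 = -7/4, a_5 = -2/5.

a_(n+2) = (-5n + 3) / ((n+1)(n+2)) * a_n; check: a_0 = 2, a_1 = -2, a_2 = 3, a_3 = 2/3, a_4 = -7/4, a_5 = -2/5


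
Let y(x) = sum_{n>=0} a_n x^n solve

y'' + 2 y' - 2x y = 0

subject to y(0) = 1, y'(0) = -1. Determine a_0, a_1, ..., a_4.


Ansatz: y(x) = sum_{n>=0} a_n x^n, so y'(x) = sum_{n>=1} n a_n x^(n-1) and y''(x) = sum_{n>=2} n(n-1) a_n x^(n-2).
Substitute into P(x) y'' + Q(x) y' + R(x) y = 0 with P(x) = 1, Q(x) = 2, R(x) = -2x, and match powers of x.
Initial conditions: a_0 = 1, a_1 = -1.
Setting the coefficient of each power of x to zero and solving order by order (substituting the coefficients already found):
  x^0: 2 a_2 + 2 a_1 = 0  ->  2 a_2 = -2 a_1 = 2  ->  a_2 = 1
  x^1: 6 a_3 + 4 a_2 - 2 a_0 = 0  ->  6 a_3 = -4 a_2 + 2 a_0 = -2  ->  a_3 = -1/3
  x^2: 12 a_4 + 6 a_3 - 2 a_1 = 0  ->  12 a_4 = -6 a_3 + 2 a_1 = 0  ->  a_4 = 0
Truncated series: y(x) = 1 - x + x^2 - (1/3) x^3 + O(x^5).

a_0 = 1; a_1 = -1; a_2 = 1; a_3 = -1/3; a_4 = 0


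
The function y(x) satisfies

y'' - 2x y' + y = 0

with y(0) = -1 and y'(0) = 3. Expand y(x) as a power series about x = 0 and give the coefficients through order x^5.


Ansatz: y(x) = sum_{n>=0} a_n x^n, so y'(x) = sum_{n>=1} n a_n x^(n-1) and y''(x) = sum_{n>=2} n(n-1) a_n x^(n-2).
Substitute into P(x) y'' + Q(x) y' + R(x) y = 0 with P(x) = 1, Q(x) = -2x, R(x) = 1, and match powers of x.
Initial conditions: a_0 = -1, a_1 = 3.
Setting the coefficient of each power of x to zero and solving order by order (substituting the coefficients already found):
  x^0: 2 a_2 + a_0 = 0  ->  2 a_2 = -a_0 = 1  ->  a_2 = 1/2
  x^1: 6 a_3 - a_1 = 0  ->  6 a_3 = a_1 = 3  ->  a_3 = 1/2
  x^2: 12 a_4 - 3 a_2 = 0  ->  12 a_4 = 3 a_2 = 3/2  ->  a_4 = 1/8
  x^3: 20 a_5 - 5 a_3 = 0  ->  20 a_5 = 5 a_3 = 5/2  ->  a_5 = 1/8
Truncated series: y(x) = -1 + 3 x + (1/2) x^2 + (1/2) x^3 + (1/8) x^4 + (1/8) x^5 + O(x^6).

a_0 = -1; a_1 = 3; a_2 = 1/2; a_3 = 1/2; a_4 = 1/8; a_5 = 1/8


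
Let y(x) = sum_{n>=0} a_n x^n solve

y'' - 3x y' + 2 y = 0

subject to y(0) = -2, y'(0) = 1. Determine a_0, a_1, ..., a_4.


Ansatz: y(x) = sum_{n>=0} a_n x^n, so y'(x) = sum_{n>=1} n a_n x^(n-1) and y''(x) = sum_{n>=2} n(n-1) a_n x^(n-2).
Substitute into P(x) y'' + Q(x) y' + R(x) y = 0 with P(x) = 1, Q(x) = -3x, R(x) = 2, and match powers of x.
Initial conditions: a_0 = -2, a_1 = 1.
Setting the coefficient of each power of x to zero and solving order by order (substituting the coefficients already found):
  x^0: 2 a_2 + 2 a_0 = 0  ->  2 a_2 = -2 a_0 = 4  ->  a_2 = 2
  x^1: 6 a_3 - a_1 = 0  ->  6 a_3 = a_1 = 1  ->  a_3 = 1/6
  x^2: 12 a_4 - 4 a_2 = 0  ->  12 a_4 = 4 a_2 = 8  ->  a_4 = 2/3
Truncated series: y(x) = -2 + x + 2 x^2 + (1/6) x^3 + (2/3) x^4 + O(x^5).

a_0 = -2; a_1 = 1; a_2 = 2; a_3 = 1/6; a_4 = 2/3


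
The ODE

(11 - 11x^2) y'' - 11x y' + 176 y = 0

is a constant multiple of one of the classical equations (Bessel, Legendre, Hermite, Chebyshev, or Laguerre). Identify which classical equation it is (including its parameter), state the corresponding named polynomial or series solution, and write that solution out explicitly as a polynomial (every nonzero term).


All three coefficients share the factor 11; dividing through by 11 gives  (1 - x^2) y'' - x y' + 16 y = 0.
This matches the Chebyshev equation (1 - x^2) y'' - x y' + n^2 y = 0 (note the -x y' term, not -2x y') with n^2 = 16, so n = 4; the polynomial solution is T_4(x).
With y = sum_k a_k x^k, matching x^k gives (k+2)(k+1) a_{k+2} = (k^2 - n^2) a_k = (k - 4)(k + 4) a_k. The right side vanishes at k = 4, so the series with the parity of 4 terminates at degree 4.
Standard normalization: leading coefficient of T_n is 2^(n-1), so a_4 = 2^3 = 8. Work downward with a_k = (k+1)(k+2) a_{k+2} / ((k - 4)(k + 4)):
  a_2 = (3)(4)(8) / ((2 - 4)(2 + 4)) = 96/(-12) = -8
  a_0 = (1)(2)(-8) / ((0 - 4)(0 + 4)) = -16/(-16) = 1
Hence T_4(x) = 8 x^4 - 8 x^2 + 1.

T_4(x); series = 8 x^4 - 8 x^2 + 1


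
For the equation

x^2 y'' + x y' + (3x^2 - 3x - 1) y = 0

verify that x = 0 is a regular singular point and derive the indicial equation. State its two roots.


Divide by x^2 to reach normal form y'' + P_1(x) y' + P_2(x) y = 0 with P_1(x) = 1/x and P_2(x) = 3 - 3/x - 1/x^2.
x = 0 is a singular point because the y'-coefficient 1/x has a pole at x = 0 and the y-coefficient 3 - 3/x - 1/x^2 has a pole at x = 0.
It is a regular singular point because x P_1(x) = p(x) = 1 and x^2 P_2(x) = q(x) = 3x^2 - 3x - 1 are polynomials, hence analytic at x = 0.
p(0) = 1,  q(0) = -1.
Indicial equation: r(r-1) + p(0) r + q(0) = 0, i.e. r^2 + (p(0) - 1) r + q(0) = 0, i.e. r^2 - 1 = 0.
Discriminant: (0)^2 - 4(-1) = 4, so r = (0 ± 2)/2.
Solving: r_1 = 1, r_2 = -1.

indicial: r^2 - 1 = 0; roots r_1 = 1, r_2 = -1


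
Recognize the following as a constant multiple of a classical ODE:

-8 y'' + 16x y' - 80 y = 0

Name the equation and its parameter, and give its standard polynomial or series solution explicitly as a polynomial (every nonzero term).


All three coefficients share the factor -8; dividing through by -8 gives  y'' - 2x y' + 10 y = 0.
This matches the Hermite equation y'' - 2x y' + 2n y = 0 with 2n = 10, so n = 5; the polynomial solution is H_5(x).
With y = sum_k a_k x^k, matching x^k gives (k+2)(k+1) a_{k+2} = 2(k - n) a_k = 2(k - 5) a_k. The right side vanishes at k = 5, so the series with the parity of 5 terminates at degree 5.
Standard normalization: leading coefficient of H_n is 2^n, so a_5 = 2^5 = 32. Work downward with a_k = (k+1)(k+2) a_{k+2} / (2(k - n)):
  a_3 = (4)(5)(32) / (2(3 - 5)) = 640/(-4) = -160
  a_1 = (2)(3)(-160) / (2(1 - 5)) = -960/(-8) = 120
Hence H_5(x) = 32 x^5 - 160 x^3 + 120 x.

H_5(x); series = 32 x^5 - 160 x^3 + 120 x


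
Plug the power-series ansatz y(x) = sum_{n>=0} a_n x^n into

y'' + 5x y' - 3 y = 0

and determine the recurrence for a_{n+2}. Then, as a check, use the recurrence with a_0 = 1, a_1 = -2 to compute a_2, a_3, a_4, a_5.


Substitute y = sum_n a_n x^n.
y''(x) has coefficient (n+2)(n+1) a_{n+2} at x^n;
5 x y'(x) has coefficient 5 n a_n at x^n (shift);
-3 y(x) has coefficient -3 a_n at x^n.
Matching x^n: (n+2)(n+1) a_{n+2} + (5n - 3) a_n = 0.
Thus a_{n+2} = (-5n + 3) / ((n+1)(n+2)) * a_n.

Check with a_0 = 1, a_1 = -2 (apply the recurrence for n = 0, 1, 2, 3): a_0 = 1, a_1 = -2, a_2 = 3/2, a_3 = 2/3, a_4 = -7/8, a_5 = -2/5.

a_(n+2) = (-5n + 3) / ((n+1)(n+2)) * a_n; check: a_0 = 1, a_1 = -2, a_2 = 3/2, a_3 = 2/3, a_4 = -7/8, a_5 = -2/5


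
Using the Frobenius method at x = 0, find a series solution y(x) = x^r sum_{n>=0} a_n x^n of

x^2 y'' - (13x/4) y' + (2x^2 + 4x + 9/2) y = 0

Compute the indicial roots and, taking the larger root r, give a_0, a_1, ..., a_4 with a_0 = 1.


Write in Frobenius form y'' + (p(x)/x) y' + (q(x)/x^2) y = 0:
  p(x) = -13/4,  q(x) = 2x^2 + 4x + 9/2.
Indicial equation: r(r-1) + (-13/4) r + (9/2) = 0 -> roots r_1 = 9/4, r_2 = 2.
Take r = r_1 = 9/4. Let y(x) = x^r sum_{n>=0} a_n x^n with a_0 = 1.
Substitute y = x^r sum a_n x^n and match x^{r+n}. The recurrence is
  D(n) a_n + 4 a_{n-1} + 2 a_{n-2} = 0,  where D(n) = (r+n)(r+n-1) + (-13/4)(r+n) + (9/2).
  a_n = [-4 a_{n-1} - 2 a_{n-2}] / D(n).
Since the indicial polynomial factors as (r - r_1)(r - r_2), D(n) = (r_1 + n - r_1)(r_1 + n - r_2) = n(n + 1/4).
Evaluating step by step (a_0 = 1):
  n = 1: D(1) = 1(1 + 1/4) = 5/4; numerator = -4(1) = -4; a_1 = (-4)/(5/4) = -16/5
  n = 2: D(2) = 2(2 + 1/4) = 9/2; numerator = -4(-16/5) - 2(1) = 54/5; a_2 = (54/5)/(9/2) = 12/5
  n = 3: D(3) = 3(3 + 1/4) = 39/4; numerator = -4(12/5) - 2(-16/5) = -16/5; a_3 = (-16/5)/(39/4) = -64/195
  n = 4: D(4) = 4(4 + 1/4) = 17; numerator = -4(-64/195) - 2(12/5) = -136/39; a_4 = (-136/39)/(17) = -8/39

r = 9/4; a_0 = 1; a_1 = -16/5; a_2 = 12/5; a_3 = -64/195; a_4 = -8/39


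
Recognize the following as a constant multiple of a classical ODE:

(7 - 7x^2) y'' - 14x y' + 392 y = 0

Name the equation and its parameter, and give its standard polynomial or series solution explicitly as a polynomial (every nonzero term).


All three coefficients share the factor 7; dividing through by 7 gives  (1 - x^2) y'' - 2x y' + 56 y = 0.
This matches the Legendre equation (1 - x^2) y'' - 2x y' + n(n+1) y = 0 (note the -2x y' term) with n(n+1) = 56, so n = 7; the polynomial solution is P_7(x).
With y = sum_k a_k x^k, matching x^k gives (k+2)(k+1) a_{k+2} = [k(k+1) - n(n+1)] a_k = (k - 7)(k + 8) a_k. The right side vanishes at k = 7, so the series with the parity of 7 terminates at degree 7.
Standard normalization (P_n(1) = 1): leading coefficient (2n)!/(2^n (n!)^2) = 87178291200/(128*25401600) = 429/16, so a_7 = 429/16. Work downward with a_k = (k+1)(k+2) a_{k+2} / ((k - 7)(k + 8)):
  a_5 = (6)(7)(429/16) / ((5 - 7)(5 + 8)) = (9009/8)/(-26) = -693/16
  a_3 = (4)(5)(-693/16) / ((3 - 7)(3 + 8)) = (-3465/4)/(-44) = 315/16
  a_1 = (2)(3)(315/16) / ((1 - 7)(1 + 8)) = (945/8)/(-54) = -35/16
Hence P_7(x) = 429 x^7/16 - 693 x^5/16 + 315 x^3/16 - 35 x/16.

P_7(x); series = 429 x^7/16 - 693 x^5/16 + 315 x^3/16 - 35 x/16


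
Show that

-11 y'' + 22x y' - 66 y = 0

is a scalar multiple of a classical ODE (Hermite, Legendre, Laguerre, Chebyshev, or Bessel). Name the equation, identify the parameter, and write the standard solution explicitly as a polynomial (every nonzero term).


All three coefficients share the factor -11; dividing through by -11 gives  y'' - 2x y' + 6 y = 0.
This matches the Hermite equation y'' - 2x y' + 2n y = 0 with 2n = 6, so n = 3; the polynomial solution is H_3(x).
With y = sum_k a_k x^k, matching x^k gives (k+2)(k+1) a_{k+2} = 2(k - n) a_k = 2(k - 3) a_k. The right side vanishes at k = 3, so the series with the parity of 3 terminates at degree 3.
Standard normalization: leading coefficient of H_n is 2^n, so a_3 = 2^3 = 8. Work downward with a_k = (k+1)(k+2) a_{k+2} / (2(k - n)):
  a_1 = (2)(3)(8) / (2(1 - 3)) = 48/(-4) = -12
Hence H_3(x) = 8 x^3 - 12 x.

H_3(x); series = 8 x^3 - 12 x


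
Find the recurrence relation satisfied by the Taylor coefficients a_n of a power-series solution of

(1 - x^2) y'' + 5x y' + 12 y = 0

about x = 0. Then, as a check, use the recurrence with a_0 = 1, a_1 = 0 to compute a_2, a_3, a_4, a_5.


Substitute y = sum_n a_n x^n.
(1 - 1 x^2) y'' contributes (n+2)(n+1) a_{n+2} - n(n-1) a_n at x^n.
5 x y'(x) contributes 5 n a_n at x^n.
12 y(x) contributes 12 a_n at x^n.
Matching x^n: (n+2)(n+1) a_{n+2} + (-n(n-1) + 5 n + 12) a_n = 0.
Thus a_{n+2} = (n(n-1) - 5 n - 12) / ((n+1)(n+2)) * a_n.

Check with a_0 = 1, a_1 = 0 (apply the recurrence for n = 0, 1, 2, 3): a_0 = 1, a_1 = 0, a_2 = -6, a_3 = 0, a_4 = 10, a_5 = 0.

a_(n+2) = (n(n-1) - 5 n - 12) / ((n+1)(n+2)) * a_n; check: a_0 = 1, a_1 = 0, a_2 = -6, a_3 = 0, a_4 = 10, a_5 = 0
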